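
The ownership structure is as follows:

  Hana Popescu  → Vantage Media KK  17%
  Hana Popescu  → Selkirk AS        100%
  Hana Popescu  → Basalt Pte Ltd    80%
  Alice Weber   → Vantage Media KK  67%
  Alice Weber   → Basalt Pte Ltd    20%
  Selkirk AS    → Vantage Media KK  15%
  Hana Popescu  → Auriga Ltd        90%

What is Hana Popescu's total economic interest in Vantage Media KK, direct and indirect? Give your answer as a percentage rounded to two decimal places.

Hana reaches Vantage along 2 paths.
Direct stake: 17% = 17%.
Via Selkirk: 100% × 15% = 15%.
Total: 17% + 15% = 32%.
Rounded: 32.00%.

32.00%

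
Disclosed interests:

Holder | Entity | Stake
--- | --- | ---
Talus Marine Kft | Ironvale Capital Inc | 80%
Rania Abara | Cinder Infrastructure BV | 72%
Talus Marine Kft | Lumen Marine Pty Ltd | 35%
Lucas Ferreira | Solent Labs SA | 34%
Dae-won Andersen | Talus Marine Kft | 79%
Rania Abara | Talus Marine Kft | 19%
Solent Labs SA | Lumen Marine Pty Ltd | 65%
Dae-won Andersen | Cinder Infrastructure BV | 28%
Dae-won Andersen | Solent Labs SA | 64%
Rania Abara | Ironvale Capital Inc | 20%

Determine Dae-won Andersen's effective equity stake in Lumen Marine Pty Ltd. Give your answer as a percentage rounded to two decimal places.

69.25%

Dae-won reaches Lumen along 2 paths.
Via Solent: 64% × 65% = 41.6%.
Via Talus: 79% × 35% = 27.65%.
Total: 41.6% + 27.65% = 69.25%.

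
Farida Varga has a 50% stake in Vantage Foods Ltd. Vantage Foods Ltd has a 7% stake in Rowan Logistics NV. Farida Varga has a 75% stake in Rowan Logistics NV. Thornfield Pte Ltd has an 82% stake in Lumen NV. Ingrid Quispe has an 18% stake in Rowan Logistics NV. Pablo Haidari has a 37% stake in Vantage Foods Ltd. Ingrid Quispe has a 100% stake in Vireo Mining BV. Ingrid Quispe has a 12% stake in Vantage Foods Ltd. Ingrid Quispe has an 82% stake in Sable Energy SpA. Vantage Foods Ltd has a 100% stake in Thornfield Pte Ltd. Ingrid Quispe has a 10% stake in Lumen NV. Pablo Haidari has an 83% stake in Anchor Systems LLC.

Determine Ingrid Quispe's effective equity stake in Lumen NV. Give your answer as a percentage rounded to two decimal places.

Ingrid reaches Lumen along 2 paths.
Direct stake: 10% = 10%.
Via Vantage → Thornfield: 12% × 100% × 82% = 9.84%.
Total: 10% + 9.84% = 19.84%.

19.84%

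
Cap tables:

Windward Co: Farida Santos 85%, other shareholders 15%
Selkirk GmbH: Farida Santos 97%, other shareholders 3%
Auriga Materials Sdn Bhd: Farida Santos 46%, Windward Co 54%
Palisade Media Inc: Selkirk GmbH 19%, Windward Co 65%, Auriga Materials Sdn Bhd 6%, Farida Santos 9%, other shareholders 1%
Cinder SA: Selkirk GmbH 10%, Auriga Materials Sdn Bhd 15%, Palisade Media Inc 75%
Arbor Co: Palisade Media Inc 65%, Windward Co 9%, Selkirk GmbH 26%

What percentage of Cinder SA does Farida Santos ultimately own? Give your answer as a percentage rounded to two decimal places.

89.63%

Farida reaches Cinder along 8 paths.
Via Selkirk: 97% × 10% = 9.7%.
Via Auriga: 46% × 15% = 6.9%.
Via Windward → Auriga: 85% × 54% × 15% = 6.885%.
Via Selkirk → Palisade: 97% × 19% × 75% = 13.8225%.
Via Windward → Palisade: 85% × 65% × 75% = 41.4375%.
Via Auriga → Palisade: 46% × 6% × 75% = 2.07%.
Via Windward → Auriga → Palisade: 85% × 54% × 6% × 75% = 2.0655%.
Via Palisade: 9% × 75% = 6.75%.
Total: 9.7% + 6.9% + 6.885% + 13.8225% + 41.4375% + 2.07% + 2.0655% + 6.75% = 89.6305%.
Rounded: 89.63%.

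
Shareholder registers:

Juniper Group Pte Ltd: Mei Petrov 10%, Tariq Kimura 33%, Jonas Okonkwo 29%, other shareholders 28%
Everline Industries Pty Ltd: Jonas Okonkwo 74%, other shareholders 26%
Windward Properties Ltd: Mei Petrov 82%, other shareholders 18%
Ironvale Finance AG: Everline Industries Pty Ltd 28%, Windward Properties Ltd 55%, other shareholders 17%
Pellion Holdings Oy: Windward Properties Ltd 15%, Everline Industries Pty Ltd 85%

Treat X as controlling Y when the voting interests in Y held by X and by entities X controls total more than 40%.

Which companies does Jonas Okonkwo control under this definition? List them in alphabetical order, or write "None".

Jonas holds 74% of Everline, so Jonas controls Everline.
Everline holds 85% of Pellion, so Jonas controls Pellion.
No other company's threshold is met.

Everline Industries Pty Ltd, Pellion Holdings Oy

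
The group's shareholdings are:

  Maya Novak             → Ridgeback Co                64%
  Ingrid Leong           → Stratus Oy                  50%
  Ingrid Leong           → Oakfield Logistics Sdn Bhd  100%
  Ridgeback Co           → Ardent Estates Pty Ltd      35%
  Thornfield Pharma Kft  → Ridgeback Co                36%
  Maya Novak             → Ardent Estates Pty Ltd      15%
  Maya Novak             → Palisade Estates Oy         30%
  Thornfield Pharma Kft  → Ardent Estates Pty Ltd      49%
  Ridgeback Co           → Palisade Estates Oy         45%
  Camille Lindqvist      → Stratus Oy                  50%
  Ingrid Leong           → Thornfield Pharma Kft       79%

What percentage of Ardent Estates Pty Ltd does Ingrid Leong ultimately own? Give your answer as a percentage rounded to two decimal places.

Ingrid reaches Ardent along 2 paths.
Via Thornfield → Ridgeback: 79% × 36% × 35% = 9.954%.
Via Thornfield: 79% × 49% = 38.71%.
Total: 9.954% + 38.71% = 48.664%.
Rounded: 48.66%.

48.66%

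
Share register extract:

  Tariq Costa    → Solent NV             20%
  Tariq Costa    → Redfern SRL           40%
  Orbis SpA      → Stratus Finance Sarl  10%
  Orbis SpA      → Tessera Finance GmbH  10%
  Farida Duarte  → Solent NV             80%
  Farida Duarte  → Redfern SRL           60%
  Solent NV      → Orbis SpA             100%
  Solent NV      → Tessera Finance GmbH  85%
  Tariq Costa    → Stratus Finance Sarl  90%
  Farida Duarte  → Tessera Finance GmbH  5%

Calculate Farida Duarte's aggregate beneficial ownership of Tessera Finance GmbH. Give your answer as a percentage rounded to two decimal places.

81.00%

Farida reaches Tessera along 3 paths.
Direct stake: 5% = 5%.
Via Solent: 80% × 85% = 68%.
Via Solent → Orbis: 80% × 100% × 10% = 8%.
Total: 5% + 68% + 8% = 81%.
Rounded: 81.00%.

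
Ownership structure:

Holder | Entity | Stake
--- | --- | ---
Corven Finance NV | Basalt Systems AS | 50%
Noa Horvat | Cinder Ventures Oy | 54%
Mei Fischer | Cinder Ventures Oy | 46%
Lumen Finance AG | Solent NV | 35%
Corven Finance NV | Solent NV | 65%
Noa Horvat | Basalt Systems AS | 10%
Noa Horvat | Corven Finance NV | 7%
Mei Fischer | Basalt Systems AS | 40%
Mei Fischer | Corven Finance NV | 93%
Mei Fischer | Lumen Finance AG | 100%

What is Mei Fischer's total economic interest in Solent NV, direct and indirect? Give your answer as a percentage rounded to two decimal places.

95.45%

Mei reaches Solent along 2 paths.
Via Lumen: 100% × 35% = 35%.
Via Corven: 93% × 65% = 60.45%.
Total: 35% + 60.45% = 95.45%.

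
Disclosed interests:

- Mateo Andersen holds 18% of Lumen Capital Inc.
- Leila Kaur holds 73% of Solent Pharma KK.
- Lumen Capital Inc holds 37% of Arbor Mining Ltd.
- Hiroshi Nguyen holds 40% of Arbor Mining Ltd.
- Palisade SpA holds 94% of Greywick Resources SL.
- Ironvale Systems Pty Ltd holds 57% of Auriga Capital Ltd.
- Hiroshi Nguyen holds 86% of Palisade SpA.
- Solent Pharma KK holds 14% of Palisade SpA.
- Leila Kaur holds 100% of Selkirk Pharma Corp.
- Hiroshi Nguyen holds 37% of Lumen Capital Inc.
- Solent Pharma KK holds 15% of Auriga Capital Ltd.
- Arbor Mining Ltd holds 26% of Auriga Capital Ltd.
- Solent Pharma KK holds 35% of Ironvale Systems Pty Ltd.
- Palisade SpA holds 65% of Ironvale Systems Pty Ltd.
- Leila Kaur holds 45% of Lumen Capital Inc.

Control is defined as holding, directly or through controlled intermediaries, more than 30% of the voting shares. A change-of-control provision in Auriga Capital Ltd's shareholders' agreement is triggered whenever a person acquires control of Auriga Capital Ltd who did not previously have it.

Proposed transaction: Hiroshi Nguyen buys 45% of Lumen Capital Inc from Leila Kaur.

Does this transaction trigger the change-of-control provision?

The purchase adds only to Hiroshi's holdings (Leila's stake shrinks), so Hiroshi is the only person who could newly come to control Auriga.
Hiroshi holds 86% of Palisade, so Hiroshi controls Palisade.
Palisade holds 65% of Ironvale, so Hiroshi controls Ironvale.
Hiroshi holds 37% of Lumen, so Hiroshi controls Lumen.
Hiroshi and Lumen together hold 40% + 37% = 77% of Arbor, so Hiroshi controls Arbor.
Ironvale and Arbor together hold 57% + 26% = 83% of Auriga, so Hiroshi controls Auriga.
So Hiroshi already controls Auriga before the transaction.
After the purchase, Hiroshi's direct stake in Lumen rises to 37% + 45% = 82%, and Leila's stake falls to 0%.
Hiroshi controlled Auriga already, so this is not a new person acquiring control; every other person's position is unchanged or reduced.
No new person acquires control, so the clause is not triggered.

No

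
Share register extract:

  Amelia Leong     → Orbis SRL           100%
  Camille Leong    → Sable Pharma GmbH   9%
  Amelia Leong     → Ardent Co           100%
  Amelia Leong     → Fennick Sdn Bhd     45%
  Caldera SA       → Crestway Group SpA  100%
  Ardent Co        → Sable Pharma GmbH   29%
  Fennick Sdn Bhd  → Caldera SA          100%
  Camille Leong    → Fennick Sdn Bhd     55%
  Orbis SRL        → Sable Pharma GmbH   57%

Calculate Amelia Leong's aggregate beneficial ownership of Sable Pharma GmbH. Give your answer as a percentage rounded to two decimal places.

86.00%

Amelia reaches Sable along 2 paths.
Via Orbis: 100% × 57% = 57%.
Via Ardent: 100% × 29% = 29%.
Total: 57% + 29% = 86%.
Rounded: 86.00%.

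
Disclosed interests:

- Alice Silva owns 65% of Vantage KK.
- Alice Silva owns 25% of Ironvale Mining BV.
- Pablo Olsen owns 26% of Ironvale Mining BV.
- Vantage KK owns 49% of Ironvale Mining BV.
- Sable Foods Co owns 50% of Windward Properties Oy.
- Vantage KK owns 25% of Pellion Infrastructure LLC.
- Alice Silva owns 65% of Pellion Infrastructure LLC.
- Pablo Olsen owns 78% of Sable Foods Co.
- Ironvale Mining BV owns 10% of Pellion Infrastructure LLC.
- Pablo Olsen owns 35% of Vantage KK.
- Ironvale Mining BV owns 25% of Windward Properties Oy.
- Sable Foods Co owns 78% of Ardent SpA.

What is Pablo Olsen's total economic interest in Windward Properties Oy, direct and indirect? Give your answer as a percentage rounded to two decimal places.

Pablo reaches Windward along 3 paths.
Via Vantage → Ironvale: 35% × 49% × 25% = 4.2875%.
Via Ironvale: 26% × 25% = 6.5%.
Via Sable: 78% × 50% = 39%.
Total: 4.2875% + 6.5% + 39% = 49.7875%.
Rounded: 49.79%.

49.79%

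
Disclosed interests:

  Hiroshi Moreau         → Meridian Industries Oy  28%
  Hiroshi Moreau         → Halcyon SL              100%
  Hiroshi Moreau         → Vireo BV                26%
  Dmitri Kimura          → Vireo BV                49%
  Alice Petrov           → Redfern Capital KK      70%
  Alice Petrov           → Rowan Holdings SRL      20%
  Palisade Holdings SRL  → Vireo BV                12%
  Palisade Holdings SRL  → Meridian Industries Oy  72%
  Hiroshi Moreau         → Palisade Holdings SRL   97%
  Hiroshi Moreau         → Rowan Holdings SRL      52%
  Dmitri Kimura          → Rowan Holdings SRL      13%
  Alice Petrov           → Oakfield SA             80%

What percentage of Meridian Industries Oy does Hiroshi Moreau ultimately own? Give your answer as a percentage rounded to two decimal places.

97.84%

Hiroshi reaches Meridian along 2 paths.
Direct stake: 28% = 28%.
Via Palisade: 97% × 72% = 69.84%.
Total: 28% + 69.84% = 97.84%.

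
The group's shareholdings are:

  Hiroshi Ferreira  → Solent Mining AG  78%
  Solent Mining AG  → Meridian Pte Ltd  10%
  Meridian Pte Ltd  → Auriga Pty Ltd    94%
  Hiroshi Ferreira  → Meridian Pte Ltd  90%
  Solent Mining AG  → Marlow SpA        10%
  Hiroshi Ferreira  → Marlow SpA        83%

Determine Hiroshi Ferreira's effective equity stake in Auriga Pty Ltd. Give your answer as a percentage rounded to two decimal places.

Hiroshi reaches Auriga along 2 paths.
Via Solent → Meridian: 78% × 10% × 94% = 7.332%.
Via Meridian: 90% × 94% = 84.6%.
Total: 7.332% + 84.6% = 91.932%.
Rounded: 91.93%.

91.93%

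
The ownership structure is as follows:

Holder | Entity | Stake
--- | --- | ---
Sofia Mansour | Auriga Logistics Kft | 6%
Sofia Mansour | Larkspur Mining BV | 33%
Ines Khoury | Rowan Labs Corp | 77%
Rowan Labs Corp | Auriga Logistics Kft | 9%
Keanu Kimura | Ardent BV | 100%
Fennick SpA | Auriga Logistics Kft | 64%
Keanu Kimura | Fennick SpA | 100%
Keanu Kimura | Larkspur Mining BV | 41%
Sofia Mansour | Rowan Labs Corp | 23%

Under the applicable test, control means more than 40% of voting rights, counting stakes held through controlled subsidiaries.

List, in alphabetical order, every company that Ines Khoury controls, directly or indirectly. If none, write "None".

Rowan Labs Corp

Ines holds 77% of Rowan, so Ines controls Rowan.
No other company's threshold is met.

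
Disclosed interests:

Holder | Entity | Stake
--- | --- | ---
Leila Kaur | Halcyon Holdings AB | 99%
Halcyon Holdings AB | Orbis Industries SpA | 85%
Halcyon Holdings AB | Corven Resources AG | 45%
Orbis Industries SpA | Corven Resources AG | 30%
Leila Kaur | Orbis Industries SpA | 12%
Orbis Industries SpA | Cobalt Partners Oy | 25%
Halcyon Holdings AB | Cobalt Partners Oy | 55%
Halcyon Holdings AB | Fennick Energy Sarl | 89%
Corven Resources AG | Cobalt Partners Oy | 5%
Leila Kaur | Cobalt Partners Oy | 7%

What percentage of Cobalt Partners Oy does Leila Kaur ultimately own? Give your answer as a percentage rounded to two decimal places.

Leila reaches Cobalt along 7 paths.
Via Halcyon → Orbis: 99% × 85% × 25% = 21.0375%.
Via Orbis: 12% × 25% = 3%.
Direct stake: 7% = 7%.
Via Halcyon: 99% × 55% = 54.45%.
Via Halcyon → Orbis → Corven: 99% × 85% × 30% × 5% = 1.26225%.
Via Orbis → Corven: 12% × 30% × 5% = 0.18%.
Via Halcyon → Corven: 99% × 45% × 5% = 2.2275%.
Total: 21.0375% + 3% + 7% + 54.45% + 1.26225% + 0.18% + 2.2275% = 89.15725%.
Rounded: 89.16%.

89.16%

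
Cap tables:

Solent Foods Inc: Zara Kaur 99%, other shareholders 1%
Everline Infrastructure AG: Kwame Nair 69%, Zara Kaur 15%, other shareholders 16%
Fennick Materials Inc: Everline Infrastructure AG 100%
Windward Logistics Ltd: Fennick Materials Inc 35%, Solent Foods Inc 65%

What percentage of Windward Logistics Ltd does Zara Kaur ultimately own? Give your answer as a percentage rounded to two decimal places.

Zara reaches Windward along 2 paths.
Via Everline → Fennick: 15% × 100% × 35% = 5.25%.
Via Solent: 99% × 65% = 64.35%.
Total: 5.25% + 64.35% = 69.6%.
Rounded: 69.60%.

69.60%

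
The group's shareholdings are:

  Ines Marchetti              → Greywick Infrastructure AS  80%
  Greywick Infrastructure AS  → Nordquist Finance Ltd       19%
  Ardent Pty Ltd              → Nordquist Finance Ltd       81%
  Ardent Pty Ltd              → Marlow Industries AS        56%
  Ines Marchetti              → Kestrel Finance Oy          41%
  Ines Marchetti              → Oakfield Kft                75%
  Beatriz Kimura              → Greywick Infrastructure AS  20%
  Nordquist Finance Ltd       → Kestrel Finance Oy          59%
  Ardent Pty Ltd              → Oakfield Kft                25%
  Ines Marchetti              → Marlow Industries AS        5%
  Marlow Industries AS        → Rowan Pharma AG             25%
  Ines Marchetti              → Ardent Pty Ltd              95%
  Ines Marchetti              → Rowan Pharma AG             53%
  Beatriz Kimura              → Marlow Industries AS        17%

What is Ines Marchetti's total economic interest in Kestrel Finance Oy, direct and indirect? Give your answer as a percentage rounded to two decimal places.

Ines reaches Kestrel along 3 paths.
Via Greywick → Nordquist: 80% × 19% × 59% = 8.968%.
Via Ardent → Nordquist: 95% × 81% × 59% = 45.4005%.
Direct stake: 41% = 41%.
Total: 8.968% + 45.4005% + 41% = 95.3685%.
Rounded: 95.37%.

95.37%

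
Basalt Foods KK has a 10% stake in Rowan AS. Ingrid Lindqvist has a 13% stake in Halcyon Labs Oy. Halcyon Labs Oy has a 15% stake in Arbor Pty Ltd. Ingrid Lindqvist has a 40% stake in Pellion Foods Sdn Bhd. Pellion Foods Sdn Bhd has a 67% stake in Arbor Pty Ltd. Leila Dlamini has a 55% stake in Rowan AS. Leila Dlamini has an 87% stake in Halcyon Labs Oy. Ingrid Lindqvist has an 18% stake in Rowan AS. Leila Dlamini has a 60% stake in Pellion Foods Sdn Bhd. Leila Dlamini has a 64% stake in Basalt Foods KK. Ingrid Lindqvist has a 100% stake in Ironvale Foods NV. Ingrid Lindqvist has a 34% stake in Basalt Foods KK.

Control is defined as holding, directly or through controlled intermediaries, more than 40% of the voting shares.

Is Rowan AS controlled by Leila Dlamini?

Yes

Leila holds 64% of Basalt, so Leila controls Basalt.
Leila and Basalt together hold 55% + 10% = 65% of Rowan, so Leila controls Rowan.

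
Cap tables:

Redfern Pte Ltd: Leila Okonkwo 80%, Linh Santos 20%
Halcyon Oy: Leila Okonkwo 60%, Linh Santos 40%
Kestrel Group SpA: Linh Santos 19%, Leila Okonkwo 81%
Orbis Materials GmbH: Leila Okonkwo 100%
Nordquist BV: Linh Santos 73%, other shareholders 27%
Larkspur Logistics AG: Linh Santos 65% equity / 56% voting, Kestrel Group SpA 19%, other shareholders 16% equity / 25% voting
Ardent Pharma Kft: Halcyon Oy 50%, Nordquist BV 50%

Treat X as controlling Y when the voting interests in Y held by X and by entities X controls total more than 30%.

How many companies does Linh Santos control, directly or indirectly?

4

Linh holds 40% of Halcyon, so Linh controls Halcyon.
Linh holds 73% of Nordquist, so Linh controls Nordquist.
Linh holds 56% of Larkspur, so Linh controls Larkspur.
Halcyon and Nordquist together hold 50% + 50% = 100% of Ardent, so Linh controls Ardent.
No other company's threshold is met.
Linh controls 4 companies.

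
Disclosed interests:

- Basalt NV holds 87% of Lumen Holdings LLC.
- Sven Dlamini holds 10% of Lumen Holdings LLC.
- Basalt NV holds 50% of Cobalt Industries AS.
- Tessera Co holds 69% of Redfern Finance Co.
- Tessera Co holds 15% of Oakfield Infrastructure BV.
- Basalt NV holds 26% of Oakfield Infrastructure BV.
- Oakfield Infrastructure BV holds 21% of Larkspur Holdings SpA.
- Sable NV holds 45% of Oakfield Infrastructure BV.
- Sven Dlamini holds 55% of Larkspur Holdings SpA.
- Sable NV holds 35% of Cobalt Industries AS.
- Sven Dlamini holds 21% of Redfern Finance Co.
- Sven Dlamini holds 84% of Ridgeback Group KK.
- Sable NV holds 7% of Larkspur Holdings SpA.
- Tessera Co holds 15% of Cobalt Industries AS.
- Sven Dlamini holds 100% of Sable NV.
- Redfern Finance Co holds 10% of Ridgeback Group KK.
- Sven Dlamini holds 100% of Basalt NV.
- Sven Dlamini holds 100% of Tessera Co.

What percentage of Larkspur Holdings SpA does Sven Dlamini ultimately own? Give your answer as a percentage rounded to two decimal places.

Sven reaches Larkspur along 5 paths.
Direct stake: 55% = 55%.
Via Sable: 100% × 7% = 7%.
Via Sable → Oakfield: 100% × 45% × 21% = 9.45%.
Via Tessera → Oakfield: 100% × 15% × 21% = 3.15%.
Via Basalt → Oakfield: 100% × 26% × 21% = 5.46%.
Total: 55% + 7% + 9.45% + 3.15% + 5.46% = 80.06%.

80.06%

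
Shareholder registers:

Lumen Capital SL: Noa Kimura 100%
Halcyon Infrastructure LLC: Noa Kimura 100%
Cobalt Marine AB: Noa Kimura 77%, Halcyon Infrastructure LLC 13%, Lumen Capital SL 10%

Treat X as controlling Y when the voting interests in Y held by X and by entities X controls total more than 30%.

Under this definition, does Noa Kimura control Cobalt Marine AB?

Yes

Noa holds 100% of Halcyon, so Noa controls Halcyon.
Noa holds 100% of Lumen, so Noa controls Lumen.
Noa and Halcyon and Lumen together hold 77% + 13% + 10% = 100% of Cobalt, so Noa controls Cobalt.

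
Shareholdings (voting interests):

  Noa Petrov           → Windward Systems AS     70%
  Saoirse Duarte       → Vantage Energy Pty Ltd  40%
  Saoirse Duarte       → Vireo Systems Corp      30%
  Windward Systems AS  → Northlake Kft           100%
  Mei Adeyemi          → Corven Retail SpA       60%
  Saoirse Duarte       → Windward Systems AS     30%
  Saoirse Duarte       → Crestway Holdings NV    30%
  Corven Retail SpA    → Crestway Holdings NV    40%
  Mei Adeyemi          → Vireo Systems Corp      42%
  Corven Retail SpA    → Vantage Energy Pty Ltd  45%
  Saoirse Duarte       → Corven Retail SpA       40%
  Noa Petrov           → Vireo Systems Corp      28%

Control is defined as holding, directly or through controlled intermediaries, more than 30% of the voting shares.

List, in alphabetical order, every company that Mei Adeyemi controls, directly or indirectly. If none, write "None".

Corven Retail SpA, Crestway Holdings NV, Vantage Energy Pty Ltd, Vireo Systems Corp

Mei holds 60% of Corven, so Mei controls Corven.
Corven holds 40% of Crestway, so Mei controls Crestway.
Mei holds 42% of Vireo, so Mei controls Vireo.
Corven holds 45% of Vantage, so Mei controls Vantage.
No other company's threshold is met.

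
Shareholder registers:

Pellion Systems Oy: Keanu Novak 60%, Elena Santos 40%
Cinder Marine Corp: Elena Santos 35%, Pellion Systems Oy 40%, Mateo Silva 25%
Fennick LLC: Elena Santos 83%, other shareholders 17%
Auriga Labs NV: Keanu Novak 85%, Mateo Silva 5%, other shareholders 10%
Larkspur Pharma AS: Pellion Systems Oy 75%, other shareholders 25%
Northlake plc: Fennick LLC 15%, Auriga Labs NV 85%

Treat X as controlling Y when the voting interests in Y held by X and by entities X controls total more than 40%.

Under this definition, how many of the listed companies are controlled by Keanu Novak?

Keanu holds 60% of Pellion, so Keanu controls Pellion.
Keanu holds 85% of Auriga, so Keanu controls Auriga.
Pellion holds 75% of Larkspur, so Keanu controls Larkspur.
Auriga holds 85% of Northlake, so Keanu controls Northlake.
No other company's threshold is met.
Keanu controls 4 companies.

4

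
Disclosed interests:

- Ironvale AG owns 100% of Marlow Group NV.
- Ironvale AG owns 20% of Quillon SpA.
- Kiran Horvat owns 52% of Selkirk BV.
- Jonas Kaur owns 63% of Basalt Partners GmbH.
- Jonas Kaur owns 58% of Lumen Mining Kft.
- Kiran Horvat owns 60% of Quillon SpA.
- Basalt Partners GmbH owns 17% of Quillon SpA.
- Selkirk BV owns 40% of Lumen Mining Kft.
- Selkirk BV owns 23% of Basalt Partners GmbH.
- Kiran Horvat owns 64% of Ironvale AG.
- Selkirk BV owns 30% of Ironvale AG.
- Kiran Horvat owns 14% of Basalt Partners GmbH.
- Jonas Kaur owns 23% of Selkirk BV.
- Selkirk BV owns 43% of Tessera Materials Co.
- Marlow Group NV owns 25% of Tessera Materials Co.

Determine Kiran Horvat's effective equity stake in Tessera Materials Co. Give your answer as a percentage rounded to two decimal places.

Kiran reaches Tessera along 3 paths.
Via Selkirk: 52% × 43% = 22.36%.
Via Selkirk → Ironvale → Marlow: 52% × 30% × 100% × 25% = 3.9%.
Via Ironvale → Marlow: 64% × 100% × 25% = 16%.
Total: 22.36% + 3.9% + 16% = 42.26%.

42.26%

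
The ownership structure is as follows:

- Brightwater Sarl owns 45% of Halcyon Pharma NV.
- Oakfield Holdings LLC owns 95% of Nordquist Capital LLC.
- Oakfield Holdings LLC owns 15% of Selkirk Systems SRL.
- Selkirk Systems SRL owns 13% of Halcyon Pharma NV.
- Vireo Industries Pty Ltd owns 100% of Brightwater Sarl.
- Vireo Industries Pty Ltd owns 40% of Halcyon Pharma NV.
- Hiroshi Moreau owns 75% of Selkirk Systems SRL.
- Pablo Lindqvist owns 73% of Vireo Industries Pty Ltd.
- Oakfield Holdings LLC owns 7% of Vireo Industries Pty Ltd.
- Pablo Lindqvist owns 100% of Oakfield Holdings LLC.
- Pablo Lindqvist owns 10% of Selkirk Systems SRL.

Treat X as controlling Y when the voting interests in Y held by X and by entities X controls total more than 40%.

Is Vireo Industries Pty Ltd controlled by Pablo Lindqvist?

Pablo holds 100% of Oakfield, so Pablo controls Oakfield.
Oakfield and Pablo together hold 7% + 73% = 80% of Vireo, so Pablo controls Vireo.

Yes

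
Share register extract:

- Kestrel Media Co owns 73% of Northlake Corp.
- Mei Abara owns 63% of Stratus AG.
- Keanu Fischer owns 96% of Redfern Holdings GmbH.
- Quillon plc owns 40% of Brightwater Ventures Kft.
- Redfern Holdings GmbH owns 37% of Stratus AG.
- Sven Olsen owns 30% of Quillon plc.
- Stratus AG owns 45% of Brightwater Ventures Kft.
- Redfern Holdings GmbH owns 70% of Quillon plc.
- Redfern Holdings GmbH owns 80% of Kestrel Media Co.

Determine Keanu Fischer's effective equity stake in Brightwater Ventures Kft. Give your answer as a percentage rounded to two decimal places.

42.86%

Keanu reaches Brightwater along 2 paths.
Via Redfern → Quillon: 96% × 70% × 40% = 26.88%.
Via Redfern → Stratus: 96% × 37% × 45% = 15.984%.
Total: 26.88% + 15.984% = 42.864%.
Rounded: 42.86%.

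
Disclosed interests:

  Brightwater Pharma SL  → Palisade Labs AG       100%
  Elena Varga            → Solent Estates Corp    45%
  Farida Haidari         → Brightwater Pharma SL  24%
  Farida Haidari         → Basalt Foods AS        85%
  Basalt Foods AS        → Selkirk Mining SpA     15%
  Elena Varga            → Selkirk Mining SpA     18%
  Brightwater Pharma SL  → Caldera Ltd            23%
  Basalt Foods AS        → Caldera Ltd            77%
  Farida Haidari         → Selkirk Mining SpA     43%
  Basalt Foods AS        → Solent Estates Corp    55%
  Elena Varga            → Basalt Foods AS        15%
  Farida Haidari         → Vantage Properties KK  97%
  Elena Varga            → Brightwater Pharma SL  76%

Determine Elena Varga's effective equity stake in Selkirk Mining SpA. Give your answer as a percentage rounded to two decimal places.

Elena reaches Selkirk along 2 paths.
Via Basalt: 15% × 15% = 2.25%.
Direct stake: 18% = 18%.
Total: 2.25% + 18% = 20.25%.

20.25%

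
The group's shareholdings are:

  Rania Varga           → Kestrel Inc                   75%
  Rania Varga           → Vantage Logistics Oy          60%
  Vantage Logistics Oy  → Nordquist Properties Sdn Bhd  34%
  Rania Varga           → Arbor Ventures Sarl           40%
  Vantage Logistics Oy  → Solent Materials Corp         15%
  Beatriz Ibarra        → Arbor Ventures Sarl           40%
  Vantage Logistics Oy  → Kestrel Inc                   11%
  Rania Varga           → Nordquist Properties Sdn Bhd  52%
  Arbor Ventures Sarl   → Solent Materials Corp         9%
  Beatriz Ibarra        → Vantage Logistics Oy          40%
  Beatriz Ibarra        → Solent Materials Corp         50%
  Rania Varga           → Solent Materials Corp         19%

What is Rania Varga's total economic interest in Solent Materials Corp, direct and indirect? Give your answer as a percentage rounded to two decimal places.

31.60%

Rania reaches Solent along 3 paths.
Via Vantage: 60% × 15% = 9%.
Via Arbor: 40% × 9% = 3.6%.
Direct stake: 19% = 19%.
Total: 9% + 3.6% + 19% = 31.6%.
Rounded: 31.60%.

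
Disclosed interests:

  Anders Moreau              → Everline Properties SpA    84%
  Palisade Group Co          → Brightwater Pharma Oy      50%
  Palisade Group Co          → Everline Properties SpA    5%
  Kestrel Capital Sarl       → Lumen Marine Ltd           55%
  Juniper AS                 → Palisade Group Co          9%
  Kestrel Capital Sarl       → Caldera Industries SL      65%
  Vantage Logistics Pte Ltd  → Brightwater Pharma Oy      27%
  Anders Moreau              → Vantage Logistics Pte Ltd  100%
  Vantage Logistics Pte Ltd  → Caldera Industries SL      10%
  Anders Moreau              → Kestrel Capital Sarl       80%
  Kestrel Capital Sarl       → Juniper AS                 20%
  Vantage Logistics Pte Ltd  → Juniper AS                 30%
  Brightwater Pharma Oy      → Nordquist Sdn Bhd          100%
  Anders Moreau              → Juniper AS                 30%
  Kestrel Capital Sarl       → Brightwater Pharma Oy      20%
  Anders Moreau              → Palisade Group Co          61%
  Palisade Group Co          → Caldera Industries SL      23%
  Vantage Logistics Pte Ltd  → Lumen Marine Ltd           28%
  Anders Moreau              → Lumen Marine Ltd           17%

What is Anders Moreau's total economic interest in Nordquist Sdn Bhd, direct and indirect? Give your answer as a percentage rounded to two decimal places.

Anders reaches Nordquist along 6 paths.
Via Kestrel → Brightwater: 80% × 20% × 100% = 16%.
Via Juniper → Palisade → Brightwater: 30% × 9% × 50% × 100% = 1.35%.
Via Kestrel → Juniper → Palisade → Brightwater: 80% × 20% × 9% × 50% × 100% = 0.72%.
Via Vantage → Juniper → Palisade → Brightwater: 100% × 30% × 9% × 50% × 100% = 1.35%.
Via Palisade → Brightwater: 61% × 50% × 100% = 30.5%.
Via Vantage → Brightwater: 100% × 27% × 100% = 27%.
Total: 16% + 1.35% + 0.72% + 1.35% + 30.5% + 27% = 76.92%.

76.92%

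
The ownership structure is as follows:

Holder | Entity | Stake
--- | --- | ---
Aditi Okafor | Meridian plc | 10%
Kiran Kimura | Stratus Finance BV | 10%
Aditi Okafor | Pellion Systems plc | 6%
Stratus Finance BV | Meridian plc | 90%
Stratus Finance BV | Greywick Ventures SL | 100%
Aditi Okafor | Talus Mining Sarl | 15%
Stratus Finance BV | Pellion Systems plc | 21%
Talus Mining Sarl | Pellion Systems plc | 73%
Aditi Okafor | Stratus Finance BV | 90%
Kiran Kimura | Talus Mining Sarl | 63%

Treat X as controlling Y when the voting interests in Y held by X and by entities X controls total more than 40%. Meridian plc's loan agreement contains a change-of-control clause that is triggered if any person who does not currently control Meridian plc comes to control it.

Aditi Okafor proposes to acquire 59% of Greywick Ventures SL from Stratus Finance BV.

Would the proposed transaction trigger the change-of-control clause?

No

The purchase adds only to Aditi's holdings (Stratus's stake shrinks), so Aditi is the only person who could newly come to control Meridian.
Aditi holds 90% of Stratus, so Aditi controls Stratus.
Stratus and Aditi together hold 90% + 10% = 100% of Meridian, so Aditi controls Meridian.
So Aditi already controls Meridian before the transaction.
After the purchase, Aditi holds 59% of Greywick directly, and Stratus's stake falls to 41%.
Aditi controlled Meridian already, so this is not a new person acquiring control; every other person's position is unchanged or reduced.
No new person acquires control, so the clause is not triggered.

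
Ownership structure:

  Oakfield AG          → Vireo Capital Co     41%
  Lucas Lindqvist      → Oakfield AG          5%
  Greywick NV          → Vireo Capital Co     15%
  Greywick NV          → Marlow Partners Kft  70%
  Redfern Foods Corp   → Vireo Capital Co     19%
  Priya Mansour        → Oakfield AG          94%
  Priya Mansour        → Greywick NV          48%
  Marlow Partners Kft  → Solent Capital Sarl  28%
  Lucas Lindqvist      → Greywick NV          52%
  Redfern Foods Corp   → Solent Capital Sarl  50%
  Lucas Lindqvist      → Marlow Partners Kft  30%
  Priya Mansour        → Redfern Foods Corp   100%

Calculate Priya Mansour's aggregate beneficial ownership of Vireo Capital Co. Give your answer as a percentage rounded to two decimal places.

Priya reaches Vireo along 3 paths.
Via Greywick: 48% × 15% = 7.2%.
Via Redfern: 100% × 19% = 19%.
Via Oakfield: 94% × 41% = 38.54%.
Total: 7.2% + 19% + 38.54% = 64.74%.

64.74%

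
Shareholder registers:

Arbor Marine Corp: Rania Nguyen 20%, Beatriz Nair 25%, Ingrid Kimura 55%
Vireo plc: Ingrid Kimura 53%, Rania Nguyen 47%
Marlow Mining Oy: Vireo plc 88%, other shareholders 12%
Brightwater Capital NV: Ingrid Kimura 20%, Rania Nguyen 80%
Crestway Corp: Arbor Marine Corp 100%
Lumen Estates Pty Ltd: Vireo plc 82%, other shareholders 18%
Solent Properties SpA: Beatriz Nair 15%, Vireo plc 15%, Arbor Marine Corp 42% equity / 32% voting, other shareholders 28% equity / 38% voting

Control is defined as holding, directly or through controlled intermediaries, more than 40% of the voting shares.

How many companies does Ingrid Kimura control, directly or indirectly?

6

Ingrid holds 55% of Arbor, so Ingrid controls Arbor.
Ingrid holds 53% of Vireo, so Ingrid controls Vireo.
Vireo holds 88% of Marlow, so Ingrid controls Marlow.
Arbor holds 100% of Crestway, so Ingrid controls Crestway.
Vireo holds 82% of Lumen, so Ingrid controls Lumen.
Vireo and Arbor together hold 15% + 32% = 47% of Solent, so Ingrid controls Solent.
No other company's threshold is met.
Ingrid controls 6 companies.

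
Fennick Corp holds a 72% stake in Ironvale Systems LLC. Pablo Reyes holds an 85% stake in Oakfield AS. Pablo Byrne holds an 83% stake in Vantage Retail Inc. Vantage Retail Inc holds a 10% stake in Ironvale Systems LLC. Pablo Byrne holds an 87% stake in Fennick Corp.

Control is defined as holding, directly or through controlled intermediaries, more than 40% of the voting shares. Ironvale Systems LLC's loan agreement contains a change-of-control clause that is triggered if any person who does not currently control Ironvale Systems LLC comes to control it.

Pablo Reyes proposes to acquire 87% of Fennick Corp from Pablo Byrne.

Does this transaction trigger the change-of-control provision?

Yes

The purchase adds only to Pablo Reyes's holdings (Pablo Byrne's stake shrinks), so Pablo Reyes is the only person who could newly come to control Ironvale.
Pablo Reyes holds 85% of Oakfield, so Pablo Reyes controls Oakfield.
Neither Pablo Reyes nor any entity Pablo Reyes controls holds any voting interest in Ironvale.
So before the transaction, Pablo Reyes does not control Ironvale.
After the purchase, Pablo Reyes holds 87% of Fennick directly, and Pablo Byrne's stake falls to 0%.
Pablo Reyes holds 87% of Fennick, so Pablo Reyes controls Fennick.
Fennick holds 72% of Ironvale, so Pablo Reyes controls Ironvale.
Pablo Reyes did not control Ironvale before and does after, so the clause is triggered.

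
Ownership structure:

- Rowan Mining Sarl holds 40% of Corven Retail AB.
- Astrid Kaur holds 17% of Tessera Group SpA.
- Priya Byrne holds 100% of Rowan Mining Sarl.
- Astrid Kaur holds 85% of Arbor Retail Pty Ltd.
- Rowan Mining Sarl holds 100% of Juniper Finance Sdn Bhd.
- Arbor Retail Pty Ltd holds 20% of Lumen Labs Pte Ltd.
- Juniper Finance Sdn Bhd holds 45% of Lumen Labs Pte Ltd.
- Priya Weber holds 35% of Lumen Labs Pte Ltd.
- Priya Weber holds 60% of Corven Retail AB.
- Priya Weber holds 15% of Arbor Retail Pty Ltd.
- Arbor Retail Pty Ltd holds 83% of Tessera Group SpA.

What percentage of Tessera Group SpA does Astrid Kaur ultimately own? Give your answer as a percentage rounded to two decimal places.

87.55%

Astrid reaches Tessera along 2 paths.
Via Arbor: 85% × 83% = 70.55%.
Direct stake: 17% = 17%.
Total: 70.55% + 17% = 87.55%.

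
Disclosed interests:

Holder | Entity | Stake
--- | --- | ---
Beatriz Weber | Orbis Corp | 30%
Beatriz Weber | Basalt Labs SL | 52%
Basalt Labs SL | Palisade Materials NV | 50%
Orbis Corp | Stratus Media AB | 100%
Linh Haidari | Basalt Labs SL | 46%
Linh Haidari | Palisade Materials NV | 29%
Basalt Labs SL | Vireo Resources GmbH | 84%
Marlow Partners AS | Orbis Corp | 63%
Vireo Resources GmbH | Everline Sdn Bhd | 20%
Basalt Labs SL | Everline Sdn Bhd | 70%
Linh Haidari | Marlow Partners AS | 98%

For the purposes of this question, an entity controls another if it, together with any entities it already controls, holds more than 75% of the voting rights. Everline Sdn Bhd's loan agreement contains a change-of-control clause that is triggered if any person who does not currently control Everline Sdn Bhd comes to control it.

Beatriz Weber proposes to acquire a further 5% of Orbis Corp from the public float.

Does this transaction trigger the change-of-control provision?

No

The purchase changes only Beatriz's holdings, so Beatriz is the only person who could newly come to control Everline.
Beatriz's largest direct stake is 52% in Basalt, which does not meet the threshold, so Beatriz controls no company.
Neither Beatriz nor any entity Beatriz controls holds any voting interest in Everline.
So before the transaction, Beatriz does not control Everline.
After the purchase, Beatriz's direct stake in Orbis rises to 30% + 5% = 35%.
Beatriz's side now holds 35% of Orbis, not > 75%, so Beatriz still does not control Orbis.
After the transaction, neither Beatriz nor any entity Beatriz controls holds a voting interest in Everline, so Beatriz still does not control it.
No new person acquires control, so the clause is not triggered.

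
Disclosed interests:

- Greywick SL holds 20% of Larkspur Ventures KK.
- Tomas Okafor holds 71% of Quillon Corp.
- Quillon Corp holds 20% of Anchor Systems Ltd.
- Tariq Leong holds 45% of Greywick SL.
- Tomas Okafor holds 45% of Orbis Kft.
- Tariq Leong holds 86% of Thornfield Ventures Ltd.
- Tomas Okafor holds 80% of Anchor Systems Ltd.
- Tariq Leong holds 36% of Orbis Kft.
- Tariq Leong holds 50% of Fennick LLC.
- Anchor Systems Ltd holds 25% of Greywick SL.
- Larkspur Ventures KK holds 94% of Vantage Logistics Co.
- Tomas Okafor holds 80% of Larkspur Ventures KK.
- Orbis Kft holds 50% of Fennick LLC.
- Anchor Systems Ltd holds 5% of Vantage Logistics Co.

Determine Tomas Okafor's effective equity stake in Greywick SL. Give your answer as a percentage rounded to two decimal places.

23.55%

Tomas reaches Greywick along 2 paths.
Via Quillon → Anchor: 71% × 20% × 25% = 3.55%.
Via Anchor: 80% × 25% = 20%.
Total: 3.55% + 20% = 23.55%.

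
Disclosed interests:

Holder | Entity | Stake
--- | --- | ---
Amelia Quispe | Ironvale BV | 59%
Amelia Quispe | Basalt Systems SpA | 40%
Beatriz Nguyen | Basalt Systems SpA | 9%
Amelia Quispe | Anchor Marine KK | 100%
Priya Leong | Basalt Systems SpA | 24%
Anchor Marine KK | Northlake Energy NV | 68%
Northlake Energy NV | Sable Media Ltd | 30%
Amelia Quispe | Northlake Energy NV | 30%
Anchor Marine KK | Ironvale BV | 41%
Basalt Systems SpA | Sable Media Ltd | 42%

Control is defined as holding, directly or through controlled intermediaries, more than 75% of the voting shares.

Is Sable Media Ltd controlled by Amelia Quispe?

Amelia holds 100% of Anchor, so Amelia controls Anchor.
Amelia and Anchor together hold 59% + 41% = 100% of Ironvale, so Amelia controls Ironvale.
Amelia and Anchor together hold 30% + 68% = 98% of Northlake, so Amelia controls Northlake.
In Sable, Amelia's side holds only 30%, not > 75%.
So Amelia does not control Sable.

No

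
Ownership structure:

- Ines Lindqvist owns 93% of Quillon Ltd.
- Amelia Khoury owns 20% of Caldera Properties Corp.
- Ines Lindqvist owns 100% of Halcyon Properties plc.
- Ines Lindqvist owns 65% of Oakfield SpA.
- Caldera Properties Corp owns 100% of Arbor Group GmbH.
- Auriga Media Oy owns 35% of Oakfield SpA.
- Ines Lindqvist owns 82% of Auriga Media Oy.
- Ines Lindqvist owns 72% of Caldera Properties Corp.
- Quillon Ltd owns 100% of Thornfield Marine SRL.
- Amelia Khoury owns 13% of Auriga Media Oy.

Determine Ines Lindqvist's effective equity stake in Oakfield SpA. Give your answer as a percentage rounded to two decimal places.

Ines reaches Oakfield along 2 paths.
Via Auriga: 82% × 35% = 28.7%.
Direct stake: 65% = 65%.
Total: 28.7% + 65% = 93.7%.
Rounded: 93.70%.

93.70%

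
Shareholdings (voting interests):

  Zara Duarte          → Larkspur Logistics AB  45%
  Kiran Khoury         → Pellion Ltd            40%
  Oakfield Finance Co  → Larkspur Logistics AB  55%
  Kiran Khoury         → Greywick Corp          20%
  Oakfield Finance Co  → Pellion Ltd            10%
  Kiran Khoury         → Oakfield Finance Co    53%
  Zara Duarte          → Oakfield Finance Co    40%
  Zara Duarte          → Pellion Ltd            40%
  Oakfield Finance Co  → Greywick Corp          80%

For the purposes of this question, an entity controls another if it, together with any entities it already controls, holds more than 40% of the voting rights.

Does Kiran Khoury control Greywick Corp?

Kiran holds 53% of Oakfield, so Kiran controls Oakfield.
Oakfield and Kiran together hold 80% + 20% = 100% of Greywick, so Kiran controls Greywick.

Yes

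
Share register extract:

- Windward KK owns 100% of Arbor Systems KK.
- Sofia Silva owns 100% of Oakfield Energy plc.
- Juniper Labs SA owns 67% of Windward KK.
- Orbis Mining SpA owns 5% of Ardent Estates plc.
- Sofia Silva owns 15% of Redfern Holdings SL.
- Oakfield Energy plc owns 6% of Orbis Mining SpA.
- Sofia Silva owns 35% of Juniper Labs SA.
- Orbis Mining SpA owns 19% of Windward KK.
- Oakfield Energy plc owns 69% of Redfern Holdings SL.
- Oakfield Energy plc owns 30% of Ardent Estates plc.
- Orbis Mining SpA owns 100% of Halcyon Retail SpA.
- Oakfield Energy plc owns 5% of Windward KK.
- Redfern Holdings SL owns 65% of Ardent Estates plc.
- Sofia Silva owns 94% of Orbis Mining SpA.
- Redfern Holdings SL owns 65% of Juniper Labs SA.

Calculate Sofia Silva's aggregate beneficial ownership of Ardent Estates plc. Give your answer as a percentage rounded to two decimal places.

Sofia reaches Ardent along 5 paths.
Via Oakfield → Redfern: 100% × 69% × 65% = 44.85%.
Via Redfern: 15% × 65% = 9.75%.
Via Oakfield: 100% × 30% = 30%.
Via Orbis: 94% × 5% = 4.7%.
Via Oakfield → Orbis: 100% × 6% × 5% = 0.3%.
Total: 44.85% + 9.75% + 30% + 4.7% + 0.3% = 89.6%.
Rounded: 89.60%.

89.60%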